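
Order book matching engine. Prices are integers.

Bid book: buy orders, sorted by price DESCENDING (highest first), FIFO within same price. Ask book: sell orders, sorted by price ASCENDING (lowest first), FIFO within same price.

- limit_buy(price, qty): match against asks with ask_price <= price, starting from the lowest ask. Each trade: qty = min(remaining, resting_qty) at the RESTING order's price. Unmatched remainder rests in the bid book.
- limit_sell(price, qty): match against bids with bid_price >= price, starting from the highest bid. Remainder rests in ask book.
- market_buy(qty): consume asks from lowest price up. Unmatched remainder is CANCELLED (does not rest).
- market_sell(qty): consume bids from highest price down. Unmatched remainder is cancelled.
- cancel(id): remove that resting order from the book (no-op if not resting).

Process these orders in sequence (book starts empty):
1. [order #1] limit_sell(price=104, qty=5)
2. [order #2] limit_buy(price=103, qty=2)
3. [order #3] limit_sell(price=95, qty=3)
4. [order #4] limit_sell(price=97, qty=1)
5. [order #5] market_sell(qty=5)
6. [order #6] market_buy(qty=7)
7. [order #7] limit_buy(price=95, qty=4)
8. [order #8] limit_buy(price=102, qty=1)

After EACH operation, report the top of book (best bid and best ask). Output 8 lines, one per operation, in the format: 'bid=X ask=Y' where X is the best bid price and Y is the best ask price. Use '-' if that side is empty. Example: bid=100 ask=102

After op 1 [order #1] limit_sell(price=104, qty=5): fills=none; bids=[-] asks=[#1:5@104]
After op 2 [order #2] limit_buy(price=103, qty=2): fills=none; bids=[#2:2@103] asks=[#1:5@104]
After op 3 [order #3] limit_sell(price=95, qty=3): fills=#2x#3:2@103; bids=[-] asks=[#3:1@95 #1:5@104]
After op 4 [order #4] limit_sell(price=97, qty=1): fills=none; bids=[-] asks=[#3:1@95 #4:1@97 #1:5@104]
After op 5 [order #5] market_sell(qty=5): fills=none; bids=[-] asks=[#3:1@95 #4:1@97 #1:5@104]
After op 6 [order #6] market_buy(qty=7): fills=#6x#3:1@95 #6x#4:1@97 #6x#1:5@104; bids=[-] asks=[-]
After op 7 [order #7] limit_buy(price=95, qty=4): fills=none; bids=[#7:4@95] asks=[-]
After op 8 [order #8] limit_buy(price=102, qty=1): fills=none; bids=[#8:1@102 #7:4@95] asks=[-]

Answer: bid=- ask=104
bid=103 ask=104
bid=- ask=95
bid=- ask=95
bid=- ask=95
bid=- ask=-
bid=95 ask=-
bid=102 ask=-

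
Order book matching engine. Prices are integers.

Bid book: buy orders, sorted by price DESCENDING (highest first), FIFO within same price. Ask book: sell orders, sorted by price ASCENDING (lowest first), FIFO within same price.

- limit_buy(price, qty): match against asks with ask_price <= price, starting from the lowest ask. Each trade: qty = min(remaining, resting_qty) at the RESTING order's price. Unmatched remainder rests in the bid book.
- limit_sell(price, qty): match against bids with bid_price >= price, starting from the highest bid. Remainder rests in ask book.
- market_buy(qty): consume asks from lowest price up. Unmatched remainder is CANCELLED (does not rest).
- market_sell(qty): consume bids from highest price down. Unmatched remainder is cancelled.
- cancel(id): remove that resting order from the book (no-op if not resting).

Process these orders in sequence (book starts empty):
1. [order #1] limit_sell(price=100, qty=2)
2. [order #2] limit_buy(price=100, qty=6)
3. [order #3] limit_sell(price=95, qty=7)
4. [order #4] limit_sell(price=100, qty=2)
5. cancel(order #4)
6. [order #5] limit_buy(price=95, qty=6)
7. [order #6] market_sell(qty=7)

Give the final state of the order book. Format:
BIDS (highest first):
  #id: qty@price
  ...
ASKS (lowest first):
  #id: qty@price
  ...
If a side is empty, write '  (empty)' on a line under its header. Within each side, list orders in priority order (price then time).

Answer: BIDS (highest first):
  (empty)
ASKS (lowest first):
  (empty)

Derivation:
After op 1 [order #1] limit_sell(price=100, qty=2): fills=none; bids=[-] asks=[#1:2@100]
After op 2 [order #2] limit_buy(price=100, qty=6): fills=#2x#1:2@100; bids=[#2:4@100] asks=[-]
After op 3 [order #3] limit_sell(price=95, qty=7): fills=#2x#3:4@100; bids=[-] asks=[#3:3@95]
After op 4 [order #4] limit_sell(price=100, qty=2): fills=none; bids=[-] asks=[#3:3@95 #4:2@100]
After op 5 cancel(order #4): fills=none; bids=[-] asks=[#3:3@95]
After op 6 [order #5] limit_buy(price=95, qty=6): fills=#5x#3:3@95; bids=[#5:3@95] asks=[-]
After op 7 [order #6] market_sell(qty=7): fills=#5x#6:3@95; bids=[-] asks=[-]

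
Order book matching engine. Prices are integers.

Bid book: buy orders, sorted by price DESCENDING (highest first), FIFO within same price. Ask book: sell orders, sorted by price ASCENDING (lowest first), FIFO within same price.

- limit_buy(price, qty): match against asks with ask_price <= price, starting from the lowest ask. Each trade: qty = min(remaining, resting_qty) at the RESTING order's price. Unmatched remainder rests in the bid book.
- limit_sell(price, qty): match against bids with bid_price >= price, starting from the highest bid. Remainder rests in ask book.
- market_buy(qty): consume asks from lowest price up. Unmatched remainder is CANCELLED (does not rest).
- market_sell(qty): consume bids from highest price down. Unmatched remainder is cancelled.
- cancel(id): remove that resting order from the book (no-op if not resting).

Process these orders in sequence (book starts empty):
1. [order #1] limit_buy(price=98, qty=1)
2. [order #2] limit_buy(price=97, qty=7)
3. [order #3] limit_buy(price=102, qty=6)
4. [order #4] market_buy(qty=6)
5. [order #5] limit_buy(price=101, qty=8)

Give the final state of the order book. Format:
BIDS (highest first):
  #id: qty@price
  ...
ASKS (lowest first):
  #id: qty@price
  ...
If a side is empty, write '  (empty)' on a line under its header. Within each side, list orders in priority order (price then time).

Answer: BIDS (highest first):
  #3: 6@102
  #5: 8@101
  #1: 1@98
  #2: 7@97
ASKS (lowest first):
  (empty)

Derivation:
After op 1 [order #1] limit_buy(price=98, qty=1): fills=none; bids=[#1:1@98] asks=[-]
After op 2 [order #2] limit_buy(price=97, qty=7): fills=none; bids=[#1:1@98 #2:7@97] asks=[-]
After op 3 [order #3] limit_buy(price=102, qty=6): fills=none; bids=[#3:6@102 #1:1@98 #2:7@97] asks=[-]
After op 4 [order #4] market_buy(qty=6): fills=none; bids=[#3:6@102 #1:1@98 #2:7@97] asks=[-]
After op 5 [order #5] limit_buy(price=101, qty=8): fills=none; bids=[#3:6@102 #5:8@101 #1:1@98 #2:7@97] asks=[-]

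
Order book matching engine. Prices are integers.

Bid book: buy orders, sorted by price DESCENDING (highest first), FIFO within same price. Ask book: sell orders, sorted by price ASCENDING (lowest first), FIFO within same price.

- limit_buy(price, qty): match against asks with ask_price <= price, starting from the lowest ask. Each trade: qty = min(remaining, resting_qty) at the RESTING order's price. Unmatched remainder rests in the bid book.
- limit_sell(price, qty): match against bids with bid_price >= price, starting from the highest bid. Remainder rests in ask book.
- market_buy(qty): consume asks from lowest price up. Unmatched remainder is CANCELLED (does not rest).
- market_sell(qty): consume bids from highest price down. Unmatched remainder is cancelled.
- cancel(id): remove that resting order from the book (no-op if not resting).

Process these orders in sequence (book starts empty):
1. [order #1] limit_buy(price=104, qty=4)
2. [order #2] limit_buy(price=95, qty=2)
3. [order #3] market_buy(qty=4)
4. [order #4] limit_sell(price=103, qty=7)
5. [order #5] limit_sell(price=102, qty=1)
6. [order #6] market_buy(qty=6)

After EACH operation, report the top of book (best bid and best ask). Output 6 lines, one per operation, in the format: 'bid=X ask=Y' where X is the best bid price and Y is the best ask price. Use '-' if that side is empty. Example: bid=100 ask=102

After op 1 [order #1] limit_buy(price=104, qty=4): fills=none; bids=[#1:4@104] asks=[-]
After op 2 [order #2] limit_buy(price=95, qty=2): fills=none; bids=[#1:4@104 #2:2@95] asks=[-]
After op 3 [order #3] market_buy(qty=4): fills=none; bids=[#1:4@104 #2:2@95] asks=[-]
After op 4 [order #4] limit_sell(price=103, qty=7): fills=#1x#4:4@104; bids=[#2:2@95] asks=[#4:3@103]
After op 5 [order #5] limit_sell(price=102, qty=1): fills=none; bids=[#2:2@95] asks=[#5:1@102 #4:3@103]
After op 6 [order #6] market_buy(qty=6): fills=#6x#5:1@102 #6x#4:3@103; bids=[#2:2@95] asks=[-]

Answer: bid=104 ask=-
bid=104 ask=-
bid=104 ask=-
bid=95 ask=103
bid=95 ask=102
bid=95 ask=-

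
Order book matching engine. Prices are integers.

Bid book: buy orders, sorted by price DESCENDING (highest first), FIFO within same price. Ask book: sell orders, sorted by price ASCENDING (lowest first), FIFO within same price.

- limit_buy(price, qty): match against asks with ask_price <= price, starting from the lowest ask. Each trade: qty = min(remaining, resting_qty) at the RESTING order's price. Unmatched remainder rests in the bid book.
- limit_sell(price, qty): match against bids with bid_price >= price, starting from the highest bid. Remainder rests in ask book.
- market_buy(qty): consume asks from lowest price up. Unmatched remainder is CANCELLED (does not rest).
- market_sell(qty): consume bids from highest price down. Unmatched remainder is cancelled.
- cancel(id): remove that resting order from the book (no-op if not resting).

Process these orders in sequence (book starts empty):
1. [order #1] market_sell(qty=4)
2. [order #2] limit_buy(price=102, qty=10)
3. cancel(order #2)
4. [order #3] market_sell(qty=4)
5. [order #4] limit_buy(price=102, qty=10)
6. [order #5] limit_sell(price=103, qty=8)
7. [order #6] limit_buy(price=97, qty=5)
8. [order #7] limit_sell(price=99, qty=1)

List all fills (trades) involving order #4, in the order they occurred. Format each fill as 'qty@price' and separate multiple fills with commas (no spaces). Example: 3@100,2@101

Answer: 1@102

Derivation:
After op 1 [order #1] market_sell(qty=4): fills=none; bids=[-] asks=[-]
After op 2 [order #2] limit_buy(price=102, qty=10): fills=none; bids=[#2:10@102] asks=[-]
After op 3 cancel(order #2): fills=none; bids=[-] asks=[-]
After op 4 [order #3] market_sell(qty=4): fills=none; bids=[-] asks=[-]
After op 5 [order #4] limit_buy(price=102, qty=10): fills=none; bids=[#4:10@102] asks=[-]
After op 6 [order #5] limit_sell(price=103, qty=8): fills=none; bids=[#4:10@102] asks=[#5:8@103]
After op 7 [order #6] limit_buy(price=97, qty=5): fills=none; bids=[#4:10@102 #6:5@97] asks=[#5:8@103]
After op 8 [order #7] limit_sell(price=99, qty=1): fills=#4x#7:1@102; bids=[#4:9@102 #6:5@97] asks=[#5:8@103]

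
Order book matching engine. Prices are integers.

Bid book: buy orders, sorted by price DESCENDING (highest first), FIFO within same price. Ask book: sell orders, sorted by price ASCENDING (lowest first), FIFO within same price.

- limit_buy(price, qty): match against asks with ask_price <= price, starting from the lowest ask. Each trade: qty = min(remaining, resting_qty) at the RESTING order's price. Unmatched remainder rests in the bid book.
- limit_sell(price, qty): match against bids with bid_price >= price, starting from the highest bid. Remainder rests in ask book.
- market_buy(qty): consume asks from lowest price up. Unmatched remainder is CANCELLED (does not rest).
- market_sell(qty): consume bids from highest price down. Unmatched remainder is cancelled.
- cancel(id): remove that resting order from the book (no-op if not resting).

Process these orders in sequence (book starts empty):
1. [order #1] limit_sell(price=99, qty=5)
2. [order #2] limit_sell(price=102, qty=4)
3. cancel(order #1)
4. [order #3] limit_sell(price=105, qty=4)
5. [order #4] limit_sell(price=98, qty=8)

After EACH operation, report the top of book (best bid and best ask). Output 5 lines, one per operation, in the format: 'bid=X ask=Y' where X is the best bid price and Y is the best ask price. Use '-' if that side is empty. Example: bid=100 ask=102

After op 1 [order #1] limit_sell(price=99, qty=5): fills=none; bids=[-] asks=[#1:5@99]
After op 2 [order #2] limit_sell(price=102, qty=4): fills=none; bids=[-] asks=[#1:5@99 #2:4@102]
After op 3 cancel(order #1): fills=none; bids=[-] asks=[#2:4@102]
After op 4 [order #3] limit_sell(price=105, qty=4): fills=none; bids=[-] asks=[#2:4@102 #3:4@105]
After op 5 [order #4] limit_sell(price=98, qty=8): fills=none; bids=[-] asks=[#4:8@98 #2:4@102 #3:4@105]

Answer: bid=- ask=99
bid=- ask=99
bid=- ask=102
bid=- ask=102
bid=- ask=98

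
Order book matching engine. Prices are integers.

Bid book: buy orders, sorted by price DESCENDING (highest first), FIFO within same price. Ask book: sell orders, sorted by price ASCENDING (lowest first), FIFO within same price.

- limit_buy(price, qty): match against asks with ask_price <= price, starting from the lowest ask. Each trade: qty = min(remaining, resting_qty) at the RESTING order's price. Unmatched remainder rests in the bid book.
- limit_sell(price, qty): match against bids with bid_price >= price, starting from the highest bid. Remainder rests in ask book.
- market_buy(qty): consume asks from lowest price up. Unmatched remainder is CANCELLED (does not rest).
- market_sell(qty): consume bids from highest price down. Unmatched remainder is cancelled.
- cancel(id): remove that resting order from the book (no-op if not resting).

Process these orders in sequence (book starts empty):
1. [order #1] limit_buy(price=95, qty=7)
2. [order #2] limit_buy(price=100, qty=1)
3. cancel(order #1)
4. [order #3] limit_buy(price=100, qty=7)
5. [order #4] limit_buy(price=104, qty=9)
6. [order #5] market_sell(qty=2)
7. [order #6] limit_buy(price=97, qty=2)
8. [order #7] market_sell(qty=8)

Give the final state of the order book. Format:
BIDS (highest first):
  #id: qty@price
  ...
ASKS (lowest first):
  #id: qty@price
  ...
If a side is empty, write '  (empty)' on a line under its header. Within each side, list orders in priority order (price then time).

After op 1 [order #1] limit_buy(price=95, qty=7): fills=none; bids=[#1:7@95] asks=[-]
After op 2 [order #2] limit_buy(price=100, qty=1): fills=none; bids=[#2:1@100 #1:7@95] asks=[-]
After op 3 cancel(order #1): fills=none; bids=[#2:1@100] asks=[-]
After op 4 [order #3] limit_buy(price=100, qty=7): fills=none; bids=[#2:1@100 #3:7@100] asks=[-]
After op 5 [order #4] limit_buy(price=104, qty=9): fills=none; bids=[#4:9@104 #2:1@100 #3:7@100] asks=[-]
After op 6 [order #5] market_sell(qty=2): fills=#4x#5:2@104; bids=[#4:7@104 #2:1@100 #3:7@100] asks=[-]
After op 7 [order #6] limit_buy(price=97, qty=2): fills=none; bids=[#4:7@104 #2:1@100 #3:7@100 #6:2@97] asks=[-]
After op 8 [order #7] market_sell(qty=8): fills=#4x#7:7@104 #2x#7:1@100; bids=[#3:7@100 #6:2@97] asks=[-]

Answer: BIDS (highest first):
  #3: 7@100
  #6: 2@97
ASKS (lowest first):
  (empty)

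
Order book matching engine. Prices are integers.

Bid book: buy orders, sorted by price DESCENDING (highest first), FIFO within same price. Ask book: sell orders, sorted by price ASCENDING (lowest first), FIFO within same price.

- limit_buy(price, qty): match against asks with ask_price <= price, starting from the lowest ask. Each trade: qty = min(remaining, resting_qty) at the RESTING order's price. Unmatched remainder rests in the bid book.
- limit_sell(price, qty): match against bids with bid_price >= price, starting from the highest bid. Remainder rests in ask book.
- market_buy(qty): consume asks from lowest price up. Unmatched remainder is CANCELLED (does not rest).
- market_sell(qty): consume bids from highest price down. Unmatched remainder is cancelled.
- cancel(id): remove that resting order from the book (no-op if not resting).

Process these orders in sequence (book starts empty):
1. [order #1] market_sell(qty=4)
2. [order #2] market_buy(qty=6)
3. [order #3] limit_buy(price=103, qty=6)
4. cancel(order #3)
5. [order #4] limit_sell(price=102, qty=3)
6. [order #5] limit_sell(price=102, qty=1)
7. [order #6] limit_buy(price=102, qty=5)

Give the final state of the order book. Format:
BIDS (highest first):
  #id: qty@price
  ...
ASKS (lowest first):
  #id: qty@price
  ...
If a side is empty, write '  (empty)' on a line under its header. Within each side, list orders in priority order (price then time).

After op 1 [order #1] market_sell(qty=4): fills=none; bids=[-] asks=[-]
After op 2 [order #2] market_buy(qty=6): fills=none; bids=[-] asks=[-]
After op 3 [order #3] limit_buy(price=103, qty=6): fills=none; bids=[#3:6@103] asks=[-]
After op 4 cancel(order #3): fills=none; bids=[-] asks=[-]
After op 5 [order #4] limit_sell(price=102, qty=3): fills=none; bids=[-] asks=[#4:3@102]
After op 6 [order #5] limit_sell(price=102, qty=1): fills=none; bids=[-] asks=[#4:3@102 #5:1@102]
After op 7 [order #6] limit_buy(price=102, qty=5): fills=#6x#4:3@102 #6x#5:1@102; bids=[#6:1@102] asks=[-]

Answer: BIDS (highest first):
  #6: 1@102
ASKS (lowest first):
  (empty)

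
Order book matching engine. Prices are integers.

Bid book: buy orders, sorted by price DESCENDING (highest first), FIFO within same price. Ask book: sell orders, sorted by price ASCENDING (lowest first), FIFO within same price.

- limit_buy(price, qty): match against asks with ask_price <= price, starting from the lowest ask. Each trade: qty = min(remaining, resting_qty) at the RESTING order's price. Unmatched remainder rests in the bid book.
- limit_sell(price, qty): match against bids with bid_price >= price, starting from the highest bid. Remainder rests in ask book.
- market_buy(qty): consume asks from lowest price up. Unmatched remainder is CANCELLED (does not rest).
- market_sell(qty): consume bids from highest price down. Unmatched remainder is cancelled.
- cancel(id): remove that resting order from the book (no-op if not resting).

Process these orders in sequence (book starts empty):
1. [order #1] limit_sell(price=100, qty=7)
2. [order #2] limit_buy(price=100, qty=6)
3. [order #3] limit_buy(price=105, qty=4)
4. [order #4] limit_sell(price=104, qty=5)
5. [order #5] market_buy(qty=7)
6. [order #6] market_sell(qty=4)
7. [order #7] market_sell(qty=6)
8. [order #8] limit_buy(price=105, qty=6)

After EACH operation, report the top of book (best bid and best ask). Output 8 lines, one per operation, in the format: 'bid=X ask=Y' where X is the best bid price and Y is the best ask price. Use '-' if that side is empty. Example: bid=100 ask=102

Answer: bid=- ask=100
bid=- ask=100
bid=105 ask=-
bid=- ask=104
bid=- ask=-
bid=- ask=-
bid=- ask=-
bid=105 ask=-

Derivation:
After op 1 [order #1] limit_sell(price=100, qty=7): fills=none; bids=[-] asks=[#1:7@100]
After op 2 [order #2] limit_buy(price=100, qty=6): fills=#2x#1:6@100; bids=[-] asks=[#1:1@100]
After op 3 [order #3] limit_buy(price=105, qty=4): fills=#3x#1:1@100; bids=[#3:3@105] asks=[-]
After op 4 [order #4] limit_sell(price=104, qty=5): fills=#3x#4:3@105; bids=[-] asks=[#4:2@104]
After op 5 [order #5] market_buy(qty=7): fills=#5x#4:2@104; bids=[-] asks=[-]
After op 6 [order #6] market_sell(qty=4): fills=none; bids=[-] asks=[-]
After op 7 [order #7] market_sell(qty=6): fills=none; bids=[-] asks=[-]
After op 8 [order #8] limit_buy(price=105, qty=6): fills=none; bids=[#8:6@105] asks=[-]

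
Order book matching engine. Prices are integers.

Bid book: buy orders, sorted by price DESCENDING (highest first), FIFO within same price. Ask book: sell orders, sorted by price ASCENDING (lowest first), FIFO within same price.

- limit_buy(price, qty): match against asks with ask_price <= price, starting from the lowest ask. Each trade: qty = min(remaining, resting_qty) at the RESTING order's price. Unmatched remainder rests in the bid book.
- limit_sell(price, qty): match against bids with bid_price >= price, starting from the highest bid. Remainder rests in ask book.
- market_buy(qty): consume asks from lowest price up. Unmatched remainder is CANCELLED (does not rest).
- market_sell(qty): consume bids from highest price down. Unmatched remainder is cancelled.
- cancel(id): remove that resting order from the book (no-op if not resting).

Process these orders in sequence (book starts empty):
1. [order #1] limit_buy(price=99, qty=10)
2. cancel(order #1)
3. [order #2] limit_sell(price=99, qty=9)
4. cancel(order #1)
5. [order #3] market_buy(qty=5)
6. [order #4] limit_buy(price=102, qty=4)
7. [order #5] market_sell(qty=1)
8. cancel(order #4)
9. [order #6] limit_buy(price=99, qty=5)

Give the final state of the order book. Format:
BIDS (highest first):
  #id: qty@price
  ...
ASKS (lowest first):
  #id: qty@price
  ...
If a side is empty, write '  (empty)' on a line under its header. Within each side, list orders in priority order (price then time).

After op 1 [order #1] limit_buy(price=99, qty=10): fills=none; bids=[#1:10@99] asks=[-]
After op 2 cancel(order #1): fills=none; bids=[-] asks=[-]
After op 3 [order #2] limit_sell(price=99, qty=9): fills=none; bids=[-] asks=[#2:9@99]
After op 4 cancel(order #1): fills=none; bids=[-] asks=[#2:9@99]
After op 5 [order #3] market_buy(qty=5): fills=#3x#2:5@99; bids=[-] asks=[#2:4@99]
After op 6 [order #4] limit_buy(price=102, qty=4): fills=#4x#2:4@99; bids=[-] asks=[-]
After op 7 [order #5] market_sell(qty=1): fills=none; bids=[-] asks=[-]
After op 8 cancel(order #4): fills=none; bids=[-] asks=[-]
After op 9 [order #6] limit_buy(price=99, qty=5): fills=none; bids=[#6:5@99] asks=[-]

Answer: BIDS (highest first):
  #6: 5@99
ASKS (lowest first):
  (empty)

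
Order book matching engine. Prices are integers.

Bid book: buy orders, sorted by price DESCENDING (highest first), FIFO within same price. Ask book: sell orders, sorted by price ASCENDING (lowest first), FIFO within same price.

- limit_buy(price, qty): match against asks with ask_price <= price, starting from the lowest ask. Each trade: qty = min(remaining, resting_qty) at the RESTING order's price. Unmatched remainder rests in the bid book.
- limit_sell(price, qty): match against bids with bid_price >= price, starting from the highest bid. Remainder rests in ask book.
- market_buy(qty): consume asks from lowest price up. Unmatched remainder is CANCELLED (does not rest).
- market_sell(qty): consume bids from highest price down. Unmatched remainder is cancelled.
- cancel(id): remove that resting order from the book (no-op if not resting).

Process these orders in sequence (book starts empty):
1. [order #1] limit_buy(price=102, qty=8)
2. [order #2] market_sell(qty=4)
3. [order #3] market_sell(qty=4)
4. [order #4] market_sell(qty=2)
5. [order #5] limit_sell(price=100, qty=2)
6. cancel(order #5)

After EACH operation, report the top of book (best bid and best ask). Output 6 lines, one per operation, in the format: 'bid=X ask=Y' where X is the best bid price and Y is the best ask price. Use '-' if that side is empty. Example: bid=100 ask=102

Answer: bid=102 ask=-
bid=102 ask=-
bid=- ask=-
bid=- ask=-
bid=- ask=100
bid=- ask=-

Derivation:
After op 1 [order #1] limit_buy(price=102, qty=8): fills=none; bids=[#1:8@102] asks=[-]
After op 2 [order #2] market_sell(qty=4): fills=#1x#2:4@102; bids=[#1:4@102] asks=[-]
After op 3 [order #3] market_sell(qty=4): fills=#1x#3:4@102; bids=[-] asks=[-]
After op 4 [order #4] market_sell(qty=2): fills=none; bids=[-] asks=[-]
After op 5 [order #5] limit_sell(price=100, qty=2): fills=none; bids=[-] asks=[#5:2@100]
After op 6 cancel(order #5): fills=none; bids=[-] asks=[-]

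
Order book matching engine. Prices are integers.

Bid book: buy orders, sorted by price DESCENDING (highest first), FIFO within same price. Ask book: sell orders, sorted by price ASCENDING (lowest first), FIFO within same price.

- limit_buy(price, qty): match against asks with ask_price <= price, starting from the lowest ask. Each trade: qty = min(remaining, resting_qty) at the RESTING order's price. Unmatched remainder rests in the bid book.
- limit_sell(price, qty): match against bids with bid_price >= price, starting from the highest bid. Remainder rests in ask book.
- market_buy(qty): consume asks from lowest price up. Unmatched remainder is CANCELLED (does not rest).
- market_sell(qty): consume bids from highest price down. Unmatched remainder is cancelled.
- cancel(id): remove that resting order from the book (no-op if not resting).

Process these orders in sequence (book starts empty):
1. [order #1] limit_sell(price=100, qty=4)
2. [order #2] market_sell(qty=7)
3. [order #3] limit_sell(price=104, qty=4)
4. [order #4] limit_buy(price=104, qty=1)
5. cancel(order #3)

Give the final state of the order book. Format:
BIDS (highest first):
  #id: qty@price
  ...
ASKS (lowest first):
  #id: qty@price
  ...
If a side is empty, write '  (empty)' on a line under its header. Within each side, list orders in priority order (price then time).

Answer: BIDS (highest first):
  (empty)
ASKS (lowest first):
  #1: 3@100

Derivation:
After op 1 [order #1] limit_sell(price=100, qty=4): fills=none; bids=[-] asks=[#1:4@100]
After op 2 [order #2] market_sell(qty=7): fills=none; bids=[-] asks=[#1:4@100]
After op 3 [order #3] limit_sell(price=104, qty=4): fills=none; bids=[-] asks=[#1:4@100 #3:4@104]
After op 4 [order #4] limit_buy(price=104, qty=1): fills=#4x#1:1@100; bids=[-] asks=[#1:3@100 #3:4@104]
After op 5 cancel(order #3): fills=none; bids=[-] asks=[#1:3@100]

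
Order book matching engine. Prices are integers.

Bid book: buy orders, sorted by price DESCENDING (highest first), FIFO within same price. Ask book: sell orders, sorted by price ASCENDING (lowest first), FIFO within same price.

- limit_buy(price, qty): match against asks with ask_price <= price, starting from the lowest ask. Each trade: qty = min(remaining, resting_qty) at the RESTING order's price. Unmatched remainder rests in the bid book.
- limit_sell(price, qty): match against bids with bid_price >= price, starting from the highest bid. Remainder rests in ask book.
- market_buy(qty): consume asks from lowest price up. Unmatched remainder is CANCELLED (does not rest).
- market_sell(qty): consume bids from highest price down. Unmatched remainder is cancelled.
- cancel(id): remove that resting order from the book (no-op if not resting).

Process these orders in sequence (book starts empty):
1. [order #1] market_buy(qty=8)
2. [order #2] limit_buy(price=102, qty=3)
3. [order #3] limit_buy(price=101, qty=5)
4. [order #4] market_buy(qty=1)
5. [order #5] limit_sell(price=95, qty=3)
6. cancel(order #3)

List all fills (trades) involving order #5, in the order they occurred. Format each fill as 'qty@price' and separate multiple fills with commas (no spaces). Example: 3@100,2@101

Answer: 3@102

Derivation:
After op 1 [order #1] market_buy(qty=8): fills=none; bids=[-] asks=[-]
After op 2 [order #2] limit_buy(price=102, qty=3): fills=none; bids=[#2:3@102] asks=[-]
After op 3 [order #3] limit_buy(price=101, qty=5): fills=none; bids=[#2:3@102 #3:5@101] asks=[-]
After op 4 [order #4] market_buy(qty=1): fills=none; bids=[#2:3@102 #3:5@101] asks=[-]
After op 5 [order #5] limit_sell(price=95, qty=3): fills=#2x#5:3@102; bids=[#3:5@101] asks=[-]
After op 6 cancel(order #3): fills=none; bids=[-] asks=[-]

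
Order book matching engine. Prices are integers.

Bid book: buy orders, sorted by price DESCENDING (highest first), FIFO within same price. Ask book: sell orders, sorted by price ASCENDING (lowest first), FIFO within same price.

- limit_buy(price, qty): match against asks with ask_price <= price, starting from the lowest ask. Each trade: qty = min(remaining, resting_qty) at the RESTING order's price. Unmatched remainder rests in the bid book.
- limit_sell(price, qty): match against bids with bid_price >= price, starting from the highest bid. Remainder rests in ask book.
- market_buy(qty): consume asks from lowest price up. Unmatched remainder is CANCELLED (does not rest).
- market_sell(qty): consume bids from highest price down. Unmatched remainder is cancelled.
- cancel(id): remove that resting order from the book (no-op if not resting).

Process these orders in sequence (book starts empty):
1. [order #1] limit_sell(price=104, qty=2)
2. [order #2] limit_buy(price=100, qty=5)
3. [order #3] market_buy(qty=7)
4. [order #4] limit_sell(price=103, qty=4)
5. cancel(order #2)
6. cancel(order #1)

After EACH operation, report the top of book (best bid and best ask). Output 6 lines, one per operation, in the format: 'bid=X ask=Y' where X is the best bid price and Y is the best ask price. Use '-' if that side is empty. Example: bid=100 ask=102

After op 1 [order #1] limit_sell(price=104, qty=2): fills=none; bids=[-] asks=[#1:2@104]
After op 2 [order #2] limit_buy(price=100, qty=5): fills=none; bids=[#2:5@100] asks=[#1:2@104]
After op 3 [order #3] market_buy(qty=7): fills=#3x#1:2@104; bids=[#2:5@100] asks=[-]
After op 4 [order #4] limit_sell(price=103, qty=4): fills=none; bids=[#2:5@100] asks=[#4:4@103]
After op 5 cancel(order #2): fills=none; bids=[-] asks=[#4:4@103]
After op 6 cancel(order #1): fills=none; bids=[-] asks=[#4:4@103]

Answer: bid=- ask=104
bid=100 ask=104
bid=100 ask=-
bid=100 ask=103
bid=- ask=103
bid=- ask=103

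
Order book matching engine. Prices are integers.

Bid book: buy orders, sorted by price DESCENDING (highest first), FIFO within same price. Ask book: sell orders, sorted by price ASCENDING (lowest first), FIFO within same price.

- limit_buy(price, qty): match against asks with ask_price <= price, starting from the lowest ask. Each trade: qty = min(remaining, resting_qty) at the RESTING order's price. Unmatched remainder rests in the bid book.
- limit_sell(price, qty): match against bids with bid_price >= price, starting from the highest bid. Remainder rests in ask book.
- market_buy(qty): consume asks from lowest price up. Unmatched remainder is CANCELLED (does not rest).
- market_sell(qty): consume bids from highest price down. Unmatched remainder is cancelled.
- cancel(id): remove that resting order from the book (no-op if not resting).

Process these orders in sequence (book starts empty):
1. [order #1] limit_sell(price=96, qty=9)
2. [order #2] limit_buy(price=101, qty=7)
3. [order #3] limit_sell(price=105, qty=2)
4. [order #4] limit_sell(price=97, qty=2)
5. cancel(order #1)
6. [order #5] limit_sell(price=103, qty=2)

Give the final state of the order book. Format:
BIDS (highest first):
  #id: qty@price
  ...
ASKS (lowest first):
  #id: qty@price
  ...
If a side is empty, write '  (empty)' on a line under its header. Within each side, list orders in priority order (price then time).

Answer: BIDS (highest first):
  (empty)
ASKS (lowest first):
  #4: 2@97
  #5: 2@103
  #3: 2@105

Derivation:
After op 1 [order #1] limit_sell(price=96, qty=9): fills=none; bids=[-] asks=[#1:9@96]
After op 2 [order #2] limit_buy(price=101, qty=7): fills=#2x#1:7@96; bids=[-] asks=[#1:2@96]
After op 3 [order #3] limit_sell(price=105, qty=2): fills=none; bids=[-] asks=[#1:2@96 #3:2@105]
After op 4 [order #4] limit_sell(price=97, qty=2): fills=none; bids=[-] asks=[#1:2@96 #4:2@97 #3:2@105]
After op 5 cancel(order #1): fills=none; bids=[-] asks=[#4:2@97 #3:2@105]
After op 6 [order #5] limit_sell(price=103, qty=2): fills=none; bids=[-] asks=[#4:2@97 #5:2@103 #3:2@105]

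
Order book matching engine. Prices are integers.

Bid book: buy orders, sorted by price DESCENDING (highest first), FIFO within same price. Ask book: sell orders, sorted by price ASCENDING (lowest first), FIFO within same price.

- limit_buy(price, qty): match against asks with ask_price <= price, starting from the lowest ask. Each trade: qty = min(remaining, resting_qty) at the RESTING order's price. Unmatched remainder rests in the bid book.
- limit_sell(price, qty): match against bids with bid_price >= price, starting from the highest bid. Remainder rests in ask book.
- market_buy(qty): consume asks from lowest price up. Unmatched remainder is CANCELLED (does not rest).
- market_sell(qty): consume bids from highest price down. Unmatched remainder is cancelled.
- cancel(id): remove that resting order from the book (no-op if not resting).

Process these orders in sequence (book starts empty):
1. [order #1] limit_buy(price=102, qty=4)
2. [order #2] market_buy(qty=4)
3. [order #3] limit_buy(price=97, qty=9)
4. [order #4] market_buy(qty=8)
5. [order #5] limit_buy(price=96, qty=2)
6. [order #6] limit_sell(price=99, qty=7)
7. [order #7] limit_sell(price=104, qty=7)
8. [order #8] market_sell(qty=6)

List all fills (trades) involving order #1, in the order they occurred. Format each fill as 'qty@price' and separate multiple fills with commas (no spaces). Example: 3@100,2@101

Answer: 4@102

Derivation:
After op 1 [order #1] limit_buy(price=102, qty=4): fills=none; bids=[#1:4@102] asks=[-]
After op 2 [order #2] market_buy(qty=4): fills=none; bids=[#1:4@102] asks=[-]
After op 3 [order #3] limit_buy(price=97, qty=9): fills=none; bids=[#1:4@102 #3:9@97] asks=[-]
After op 4 [order #4] market_buy(qty=8): fills=none; bids=[#1:4@102 #3:9@97] asks=[-]
After op 5 [order #5] limit_buy(price=96, qty=2): fills=none; bids=[#1:4@102 #3:9@97 #5:2@96] asks=[-]
After op 6 [order #6] limit_sell(price=99, qty=7): fills=#1x#6:4@102; bids=[#3:9@97 #5:2@96] asks=[#6:3@99]
After op 7 [order #7] limit_sell(price=104, qty=7): fills=none; bids=[#3:9@97 #5:2@96] asks=[#6:3@99 #7:7@104]
After op 8 [order #8] market_sell(qty=6): fills=#3x#8:6@97; bids=[#3:3@97 #5:2@96] asks=[#6:3@99 #7:7@104]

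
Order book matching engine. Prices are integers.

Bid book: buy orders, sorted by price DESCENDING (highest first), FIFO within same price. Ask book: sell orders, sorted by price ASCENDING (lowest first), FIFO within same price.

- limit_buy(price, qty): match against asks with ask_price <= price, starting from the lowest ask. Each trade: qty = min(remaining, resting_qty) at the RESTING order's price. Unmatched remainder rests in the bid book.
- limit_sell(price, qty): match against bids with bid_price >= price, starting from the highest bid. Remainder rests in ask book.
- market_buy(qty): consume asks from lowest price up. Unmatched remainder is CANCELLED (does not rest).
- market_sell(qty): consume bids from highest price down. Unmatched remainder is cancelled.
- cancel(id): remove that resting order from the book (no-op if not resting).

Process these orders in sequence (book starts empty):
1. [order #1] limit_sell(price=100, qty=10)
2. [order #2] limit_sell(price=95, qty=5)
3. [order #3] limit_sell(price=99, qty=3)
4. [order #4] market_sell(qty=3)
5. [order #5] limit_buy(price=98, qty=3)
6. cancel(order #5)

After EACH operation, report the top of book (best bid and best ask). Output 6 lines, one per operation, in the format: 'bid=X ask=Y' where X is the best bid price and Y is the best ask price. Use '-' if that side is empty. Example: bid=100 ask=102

Answer: bid=- ask=100
bid=- ask=95
bid=- ask=95
bid=- ask=95
bid=- ask=95
bid=- ask=95

Derivation:
After op 1 [order #1] limit_sell(price=100, qty=10): fills=none; bids=[-] asks=[#1:10@100]
After op 2 [order #2] limit_sell(price=95, qty=5): fills=none; bids=[-] asks=[#2:5@95 #1:10@100]
After op 3 [order #3] limit_sell(price=99, qty=3): fills=none; bids=[-] asks=[#2:5@95 #3:3@99 #1:10@100]
After op 4 [order #4] market_sell(qty=3): fills=none; bids=[-] asks=[#2:5@95 #3:3@99 #1:10@100]
After op 5 [order #5] limit_buy(price=98, qty=3): fills=#5x#2:3@95; bids=[-] asks=[#2:2@95 #3:3@99 #1:10@100]
After op 6 cancel(order #5): fills=none; bids=[-] asks=[#2:2@95 #3:3@99 #1:10@100]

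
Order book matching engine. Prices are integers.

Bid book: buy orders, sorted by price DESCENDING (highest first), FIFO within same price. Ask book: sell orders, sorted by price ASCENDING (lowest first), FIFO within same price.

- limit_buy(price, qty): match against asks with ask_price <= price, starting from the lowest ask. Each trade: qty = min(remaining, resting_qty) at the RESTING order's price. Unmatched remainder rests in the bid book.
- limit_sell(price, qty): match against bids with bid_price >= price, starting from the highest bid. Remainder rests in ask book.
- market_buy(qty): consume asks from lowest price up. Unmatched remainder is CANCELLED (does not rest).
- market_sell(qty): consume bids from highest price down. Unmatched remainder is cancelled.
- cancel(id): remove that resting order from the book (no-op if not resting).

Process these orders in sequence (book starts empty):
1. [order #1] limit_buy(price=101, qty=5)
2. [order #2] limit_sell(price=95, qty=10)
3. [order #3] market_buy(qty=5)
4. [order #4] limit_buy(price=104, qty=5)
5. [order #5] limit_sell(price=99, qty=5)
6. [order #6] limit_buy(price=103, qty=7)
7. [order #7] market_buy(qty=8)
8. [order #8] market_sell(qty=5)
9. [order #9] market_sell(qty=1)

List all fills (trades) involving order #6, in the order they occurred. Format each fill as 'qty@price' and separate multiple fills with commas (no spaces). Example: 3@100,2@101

After op 1 [order #1] limit_buy(price=101, qty=5): fills=none; bids=[#1:5@101] asks=[-]
After op 2 [order #2] limit_sell(price=95, qty=10): fills=#1x#2:5@101; bids=[-] asks=[#2:5@95]
After op 3 [order #3] market_buy(qty=5): fills=#3x#2:5@95; bids=[-] asks=[-]
After op 4 [order #4] limit_buy(price=104, qty=5): fills=none; bids=[#4:5@104] asks=[-]
After op 5 [order #5] limit_sell(price=99, qty=5): fills=#4x#5:5@104; bids=[-] asks=[-]
After op 6 [order #6] limit_buy(price=103, qty=7): fills=none; bids=[#6:7@103] asks=[-]
After op 7 [order #7] market_buy(qty=8): fills=none; bids=[#6:7@103] asks=[-]
After op 8 [order #8] market_sell(qty=5): fills=#6x#8:5@103; bids=[#6:2@103] asks=[-]
After op 9 [order #9] market_sell(qty=1): fills=#6x#9:1@103; bids=[#6:1@103] asks=[-]

Answer: 5@103,1@103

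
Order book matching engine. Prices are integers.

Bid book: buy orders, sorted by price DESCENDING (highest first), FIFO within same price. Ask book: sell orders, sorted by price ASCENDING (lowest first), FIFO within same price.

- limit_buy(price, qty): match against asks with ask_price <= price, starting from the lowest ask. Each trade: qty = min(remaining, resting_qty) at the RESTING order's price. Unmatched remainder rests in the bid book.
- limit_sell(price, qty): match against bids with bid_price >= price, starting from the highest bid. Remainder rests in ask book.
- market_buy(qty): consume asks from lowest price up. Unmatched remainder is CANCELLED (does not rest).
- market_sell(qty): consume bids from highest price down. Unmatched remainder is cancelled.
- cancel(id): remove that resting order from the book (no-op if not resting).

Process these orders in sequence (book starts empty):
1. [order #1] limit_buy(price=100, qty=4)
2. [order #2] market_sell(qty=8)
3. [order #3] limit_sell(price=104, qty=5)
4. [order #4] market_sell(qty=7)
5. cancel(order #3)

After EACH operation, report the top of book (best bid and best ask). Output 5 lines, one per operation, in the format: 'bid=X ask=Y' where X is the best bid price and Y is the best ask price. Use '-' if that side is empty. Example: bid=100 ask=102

Answer: bid=100 ask=-
bid=- ask=-
bid=- ask=104
bid=- ask=104
bid=- ask=-

Derivation:
After op 1 [order #1] limit_buy(price=100, qty=4): fills=none; bids=[#1:4@100] asks=[-]
After op 2 [order #2] market_sell(qty=8): fills=#1x#2:4@100; bids=[-] asks=[-]
After op 3 [order #3] limit_sell(price=104, qty=5): fills=none; bids=[-] asks=[#3:5@104]
After op 4 [order #4] market_sell(qty=7): fills=none; bids=[-] asks=[#3:5@104]
After op 5 cancel(order #3): fills=none; bids=[-] asks=[-]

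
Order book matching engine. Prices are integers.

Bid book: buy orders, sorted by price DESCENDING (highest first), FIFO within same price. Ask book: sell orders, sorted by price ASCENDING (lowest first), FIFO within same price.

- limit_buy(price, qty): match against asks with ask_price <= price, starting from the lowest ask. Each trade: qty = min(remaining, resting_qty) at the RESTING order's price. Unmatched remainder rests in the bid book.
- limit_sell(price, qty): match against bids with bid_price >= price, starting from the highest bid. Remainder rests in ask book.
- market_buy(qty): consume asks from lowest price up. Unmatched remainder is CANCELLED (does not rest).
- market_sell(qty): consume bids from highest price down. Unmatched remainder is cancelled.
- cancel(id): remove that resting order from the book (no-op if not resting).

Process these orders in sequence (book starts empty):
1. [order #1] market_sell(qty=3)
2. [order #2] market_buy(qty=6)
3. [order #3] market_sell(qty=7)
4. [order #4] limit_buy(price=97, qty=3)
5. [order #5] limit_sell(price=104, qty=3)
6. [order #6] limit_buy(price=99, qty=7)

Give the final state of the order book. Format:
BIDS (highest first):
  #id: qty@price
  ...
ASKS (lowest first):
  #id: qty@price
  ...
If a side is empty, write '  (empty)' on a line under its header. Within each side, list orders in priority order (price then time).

Answer: BIDS (highest first):
  #6: 7@99
  #4: 3@97
ASKS (lowest first):
  #5: 3@104

Derivation:
After op 1 [order #1] market_sell(qty=3): fills=none; bids=[-] asks=[-]
After op 2 [order #2] market_buy(qty=6): fills=none; bids=[-] asks=[-]
After op 3 [order #3] market_sell(qty=7): fills=none; bids=[-] asks=[-]
After op 4 [order #4] limit_buy(price=97, qty=3): fills=none; bids=[#4:3@97] asks=[-]
After op 5 [order #5] limit_sell(price=104, qty=3): fills=none; bids=[#4:3@97] asks=[#5:3@104]
After op 6 [order #6] limit_buy(price=99, qty=7): fills=none; bids=[#6:7@99 #4:3@97] asks=[#5:3@104]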